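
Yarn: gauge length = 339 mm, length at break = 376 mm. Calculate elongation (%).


Formula: Elongation (%) = ((L_break - L0) / L0) * 100
Step 1: Extension = 376 - 339 = 37 mm
Step 2: Elongation = (37 / 339) * 100
Step 3: Elongation = 0.109145 * 100 = 10.9145% ≈ 10.9%

10.9%


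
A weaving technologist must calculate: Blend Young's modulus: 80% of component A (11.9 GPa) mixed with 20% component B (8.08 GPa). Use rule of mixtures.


Formula: Blend property = (fraction_A * property_A) + (fraction_B * property_B)
Step 1: Contribution A = 80/100 * 11.9 GPa = 9.52 GPa
Step 2: Contribution B = 20/100 * 8.08 GPa = 1.616 GPa
Step 3: Blend Young's modulus = 9.52 + 1.616 = 11.136 GPa

11.136 GPa


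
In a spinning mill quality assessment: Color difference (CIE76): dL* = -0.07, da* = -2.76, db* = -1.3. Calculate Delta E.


Formula: Delta E = sqrt(dL*^2 + da*^2 + db*^2)
Step 1: dL*^2 = (-0.07)^2 = 0.0049
Step 2: da*^2 = (-2.76)^2 = 7.6176
Step 3: db*^2 = (-1.3)^2 = 1.69
Step 4: Sum = 0.0049 + 7.6176 + 1.69 = 9.3125
Step 5: Delta E = sqrt(9.3125) = 3.05

3.05 Delta E


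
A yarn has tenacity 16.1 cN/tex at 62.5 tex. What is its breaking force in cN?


Formula: Breaking force = Tenacity * Linear density
F = 16.1 cN/tex * 62.5 tex
F = 1006.25 cN

1006.25 cN


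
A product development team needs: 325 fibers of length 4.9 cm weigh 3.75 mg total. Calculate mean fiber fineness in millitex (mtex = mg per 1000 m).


Formula: fineness (mtex) = mass (mg) / total length (km) = (mass_mg / total_length_m) * 1000
Step 1: Convert fiber length: 4.9 cm = 0.049 m
Step 2: Total fiber length = 325 * 0.049 = 15.925 m
Step 3: Linear density = 3.75 mg / 15.925 m = 0.2355 mg/m
Step 4: fineness = 0.2355 * 1000 = 235.5 mtex

235.5 mtex


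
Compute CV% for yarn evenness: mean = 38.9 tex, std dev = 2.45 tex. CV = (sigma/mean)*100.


Formula: CV% = (standard deviation / mean) * 100
Step 1: Ratio = 2.45 / 38.9 = 0.062982
Step 2: CV% = 0.062982 * 100 = 6.2982% ≈ 6.3%

6.3%


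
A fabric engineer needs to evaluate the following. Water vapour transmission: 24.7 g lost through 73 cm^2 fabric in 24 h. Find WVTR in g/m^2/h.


Formula: WVTR = mass_loss / (area * time)
Step 1: Convert area: 73 cm^2 = 0.0073 m^2
Step 2: WVTR = 24.7 g / (0.0073 m^2 * 24 h)
Step 3: WVTR = 24.7 / 0.1752 = 141.0 g/m^2/h

141.0 g/m^2/h


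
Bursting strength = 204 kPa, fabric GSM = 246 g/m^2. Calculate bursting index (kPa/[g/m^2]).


Formula: Bursting Index = Bursting Strength / Fabric GSM
BI = 204 kPa / 246 g/m^2
BI = 0.829 kPa/(g/m^2)

0.829 kPa/(g/m^2)


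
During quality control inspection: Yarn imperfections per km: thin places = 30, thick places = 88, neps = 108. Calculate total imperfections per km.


Formula: Total = thin places + thick places + neps
Total = 30 + 88 + 108
Total = 226 imperfections/km

226 imperfections/km


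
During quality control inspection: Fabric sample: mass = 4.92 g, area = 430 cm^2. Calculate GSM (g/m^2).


Formula: GSM = mass_g / area_m2
Step 1: Convert area: 430 cm^2 = 430 / 10000 = 0.043 m^2
Step 2: GSM = 4.92 g / 0.043 m^2 = 114.4 g/m^2

114.4 g/m^2


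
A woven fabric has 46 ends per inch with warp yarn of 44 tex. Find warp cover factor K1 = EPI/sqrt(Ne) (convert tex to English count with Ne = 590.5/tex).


Formula: K1 = EPI / sqrt(Ne), with Ne = 590.5 / tex_warp
Step 1: Ne = 590.5 / 44 = 13.42
Step 2: sqrt(Ne) = sqrt(13.42) = 3.6633
Step 3: K1 = 46 / 3.6633 = 12.6

12.6


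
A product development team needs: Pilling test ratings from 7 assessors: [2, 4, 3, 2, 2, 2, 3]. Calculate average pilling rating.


Formula: Mean = sum / count
Sum = 2 + 4 + 3 + 2 + 2 + 2 + 3 = 18
Mean = 18 / 7 = 2.6

2.6


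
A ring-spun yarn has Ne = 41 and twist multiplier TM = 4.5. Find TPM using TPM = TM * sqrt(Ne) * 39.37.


Formula: TPM = TM * sqrt(Ne) * 39.37
Step 1: sqrt(Ne) = sqrt(41) = 6.4031
Step 2: TM * sqrt(Ne) = 4.5 * 6.4031 = 28.814
Step 3: TPM = 28.814 * 39.37 = 1134 twists/m

1134 twists/m


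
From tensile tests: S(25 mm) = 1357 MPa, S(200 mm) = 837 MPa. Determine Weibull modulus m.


Formula: m = ln(L1/L2) / ln(S2/S1)
Step 1: ln(L1/L2) = ln(25/200) = -2.07944
Step 2: S2/S1 = 837/1357 = 0.6168
Step 3: ln(S2/S1) = ln(0.6168) = -0.48321
Step 4: m = -2.07944 / -0.48321 = 4.30

4.30 (Weibull m)


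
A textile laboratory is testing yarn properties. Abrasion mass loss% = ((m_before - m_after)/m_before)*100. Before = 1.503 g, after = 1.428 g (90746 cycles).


Formula: Mass loss% = ((m_before - m_after) / m_before) * 100
Step 1: Mass loss = 1.503 - 1.428 = 0.075 g
Step 2: Ratio = 0.075 / 1.503 = 0.0499002
Step 3: Mass loss% = 0.0499002 * 100 = 4.99002% ≈ 4.99%

4.99%


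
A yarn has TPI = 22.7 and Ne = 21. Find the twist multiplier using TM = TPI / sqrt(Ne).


Formula: TM = TPI / sqrt(Ne)
Step 1: sqrt(Ne) = sqrt(21) = 4.5826
Step 2: TM = 22.7 / 4.5826 = 4.95

4.95 TM


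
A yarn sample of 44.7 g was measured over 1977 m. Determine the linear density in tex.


Formula: Tex = (mass_g / length_m) * 1000
Substituting: Tex = (44.7 / 1977) * 1000
Intermediate: 44.7 / 1977 = 0.02261002 g/m
Tex = 0.02261002 * 1000 = 22.61 tex

22.61 tex


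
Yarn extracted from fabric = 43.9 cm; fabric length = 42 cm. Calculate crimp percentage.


Formula: Crimp% = ((L_yarn - L_fabric) / L_fabric) * 100
Step 1: Extension = 43.9 - 42 = 1.9 cm
Step 2: Crimp% = (1.9 / 42) * 100
Step 3: Crimp% = 0.045238 * 100 = 4.5238% ≈ 4.5%

4.5%


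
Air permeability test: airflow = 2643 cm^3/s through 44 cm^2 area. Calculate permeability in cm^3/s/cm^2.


Formula: Air Permeability = Airflow / Test Area
AP = 2643 cm^3/s / 44 cm^2
AP = 60.1 cm^3/s/cm^2

60.1 cm^3/s/cm^2


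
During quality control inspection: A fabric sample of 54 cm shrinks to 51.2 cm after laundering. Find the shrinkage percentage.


Formula: Shrinkage% = ((L_before - L_after) / L_before) * 100
Step 1: Shrinkage = 54 - 51.2 = 2.8 cm
Step 2: Shrinkage% = (2.8 / 54) * 100
Step 3: Shrinkage% = 0.051852 * 100 = 5.1852% ≈ 5.2%

5.2%


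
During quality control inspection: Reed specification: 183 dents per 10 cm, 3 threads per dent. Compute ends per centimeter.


Formula: EPC = (dents per 10 cm * ends per dent) / 10
Step 1: Total ends per 10 cm = 183 * 3 = 549
Step 2: EPC = 549 / 10 = 54.9 ends/cm

54.9 ends/cm


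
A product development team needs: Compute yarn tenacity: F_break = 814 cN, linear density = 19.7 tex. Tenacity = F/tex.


Formula: Tenacity = Breaking force / Linear density
Tenacity = 814 cN / 19.7 tex
Tenacity = 41.32 cN/tex

41.32 cN/tex


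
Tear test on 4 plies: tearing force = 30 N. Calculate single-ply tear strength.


Formula: Per-ply strength = Total force / Number of plies
Per-ply = 30 N / 4
Per-ply = 7.5 N

7.5 N


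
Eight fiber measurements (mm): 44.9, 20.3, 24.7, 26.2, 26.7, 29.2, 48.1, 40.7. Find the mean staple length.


Formula: Mean = sum of lengths / count
Sum = 44.9 + 20.3 + 24.7 + 26.2 + 26.7 + 29.2 + 48.1 + 40.7
Sum = 260.8 mm
Mean = 260.8 / 8 = 32.60 mm

32.60 mm


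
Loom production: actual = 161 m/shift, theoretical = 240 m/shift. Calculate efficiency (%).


Formula: Efficiency% = (Actual output / Theoretical output) * 100
Efficiency% = (161 / 240) * 100
Efficiency% = 0.670833 * 100 = 67.0833% ≈ 67.1%

67.1%


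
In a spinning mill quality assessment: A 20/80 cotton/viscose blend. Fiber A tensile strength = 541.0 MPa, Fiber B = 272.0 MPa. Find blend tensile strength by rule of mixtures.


Formula: Blend property = (fraction_A * property_A) + (fraction_B * property_B)
Step 1: Contribution A = 20/100 * 541.0 MPa = 108.2 MPa
Step 2: Contribution B = 80/100 * 272.0 MPa = 217.6 MPa
Step 3: Blend tensile strength = 108.2 + 217.6 = 325.8 MPa

325.8 MPa


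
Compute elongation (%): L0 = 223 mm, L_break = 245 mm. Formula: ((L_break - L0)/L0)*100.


Formula: Elongation (%) = ((L_break - L0) / L0) * 100
Step 1: Extension = 245 - 223 = 22 mm
Step 2: Elongation = (22 / 223) * 100
Step 3: Elongation = 0.098655 * 100 = 9.8655% ≈ 9.9%

9.9%


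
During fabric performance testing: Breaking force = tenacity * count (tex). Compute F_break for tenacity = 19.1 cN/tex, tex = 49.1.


Formula: Breaking force = Tenacity * Linear density
F = 19.1 cN/tex * 49.1 tex
F = 937.81 cN

937.81 cN


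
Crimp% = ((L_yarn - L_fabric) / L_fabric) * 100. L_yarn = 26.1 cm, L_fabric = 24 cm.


Formula: Crimp% = ((L_yarn - L_fabric) / L_fabric) * 100
Step 1: Extension = 26.1 - 24 = 2.1 cm
Step 2: Crimp% = (2.1 / 24) * 100
Step 3: Crimp% = 0.0875 * 100 = 8.75% ≈ 8.8%

8.8%


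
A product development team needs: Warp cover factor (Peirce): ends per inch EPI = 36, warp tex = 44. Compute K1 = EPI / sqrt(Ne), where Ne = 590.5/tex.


Formula: K1 = EPI / sqrt(Ne), with Ne = 590.5 / tex_warp
Step 1: Ne = 590.5 / 44 = 13.42
Step 2: sqrt(Ne) = sqrt(13.42) = 3.6633
Step 3: K1 = 36 / 3.6633 = 9.8

9.8


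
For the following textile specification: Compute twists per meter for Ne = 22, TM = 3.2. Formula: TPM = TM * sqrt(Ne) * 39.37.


Formula: TPM = TM * sqrt(Ne) * 39.37
Step 1: sqrt(Ne) = sqrt(22) = 4.6904
Step 2: TM * sqrt(Ne) = 3.2 * 4.6904 = 15.0093
Step 3: TPM = 15.0093 * 39.37 = 591 twists/m

591 twists/m


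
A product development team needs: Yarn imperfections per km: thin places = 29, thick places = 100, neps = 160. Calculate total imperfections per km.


Formula: Total = thin places + thick places + neps
Total = 29 + 100 + 160
Total = 289 imperfections/km

289 imperfections/km


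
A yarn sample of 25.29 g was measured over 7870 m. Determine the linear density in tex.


Formula: Tex = (mass_g / length_m) * 1000
Substituting: Tex = (25.29 / 7870) * 1000
Intermediate: 25.29 / 7870 = 0.00321347 g/m
Tex = 0.00321347 * 1000 = 3.21 tex

3.21 tex


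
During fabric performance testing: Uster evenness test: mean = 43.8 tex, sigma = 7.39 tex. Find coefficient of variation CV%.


Formula: CV% = (standard deviation / mean) * 100
Step 1: Ratio = 7.39 / 43.8 = 0.168721
Step 2: CV% = 0.168721 * 100 = 16.8721% ≈ 16.9%

16.9%


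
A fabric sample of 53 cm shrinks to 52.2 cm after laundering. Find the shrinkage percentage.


Formula: Shrinkage% = ((L_before - L_after) / L_before) * 100
Step 1: Shrinkage = 53 - 52.2 = 0.8 cm
Step 2: Shrinkage% = (0.8 / 53) * 100
Step 3: Shrinkage% = 0.015094 * 100 = 1.5094% ≈ 1.5%

1.5%


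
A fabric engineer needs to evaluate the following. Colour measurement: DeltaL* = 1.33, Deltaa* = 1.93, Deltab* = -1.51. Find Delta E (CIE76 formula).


Formula: Delta E = sqrt(dL*^2 + da*^2 + db*^2)
Step 1: dL*^2 = 1.33^2 = 1.7689
Step 2: da*^2 = 1.93^2 = 3.7249
Step 3: db*^2 = (-1.51)^2 = 2.2801
Step 4: Sum = 1.7689 + 3.7249 + 2.2801 = 7.7739
Step 5: Delta E = sqrt(7.7739) = 2.79

2.79 Delta E


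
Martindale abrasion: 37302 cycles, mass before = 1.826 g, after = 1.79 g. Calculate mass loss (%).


Formula: Mass loss% = ((m_before - m_after) / m_before) * 100
Step 1: Mass loss = 1.826 - 1.79 = 0.036 g
Step 2: Ratio = 0.036 / 1.826 = 0.0197152
Step 3: Mass loss% = 0.0197152 * 100 = 1.97152% ≈ 1.97%

1.97%


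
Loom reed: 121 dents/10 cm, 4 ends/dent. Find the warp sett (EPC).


Formula: EPC = (dents per 10 cm * ends per dent) / 10
Step 1: Total ends per 10 cm = 121 * 4 = 484
Step 2: EPC = 484 / 10 = 48.4 ends/cm

48.4 ends/cm


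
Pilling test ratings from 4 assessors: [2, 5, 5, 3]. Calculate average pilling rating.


Formula: Mean = sum / count
Sum = 2 + 5 + 5 + 3 = 15
Mean = 15 / 4 = 3.8

3.8


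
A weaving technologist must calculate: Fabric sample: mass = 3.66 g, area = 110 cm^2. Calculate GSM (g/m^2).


Formula: GSM = mass_g / area_m2
Step 1: Convert area: 110 cm^2 = 110 / 10000 = 0.011 m^2
Step 2: GSM = 3.66 g / 0.011 m^2 = 332.7 g/m^2

332.7 g/m^2


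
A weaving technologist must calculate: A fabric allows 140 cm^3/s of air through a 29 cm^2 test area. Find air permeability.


Formula: Air Permeability = Airflow / Test Area
AP = 140 cm^3/s / 29 cm^2
AP = 4.8 cm^3/s/cm^2

4.8 cm^3/s/cm^2


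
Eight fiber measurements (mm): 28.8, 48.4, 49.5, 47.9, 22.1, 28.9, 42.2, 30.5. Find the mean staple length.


Formula: Mean = sum of lengths / count
Sum = 28.8 + 48.4 + 49.5 + 47.9 + 22.1 + 28.9 + 42.2 + 30.5
Sum = 298.3 mm
Mean = 298.3 / 8 = 37.29 mm

37.29 mm


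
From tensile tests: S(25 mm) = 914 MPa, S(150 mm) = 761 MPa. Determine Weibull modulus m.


Formula: m = ln(L1/L2) / ln(S2/S1)
Step 1: ln(L1/L2) = ln(25/150) = -1.79176
Step 2: S2/S1 = 761/914 = 0.8326
Step 3: ln(S2/S1) = ln(0.8326) = -0.18320
Step 4: m = -1.79176 / -0.18320 = 9.78

9.78 (Weibull m)


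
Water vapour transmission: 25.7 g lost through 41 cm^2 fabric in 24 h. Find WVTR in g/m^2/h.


Formula: WVTR = mass_loss / (area * time)
Step 1: Convert area: 41 cm^2 = 0.0041 m^2
Step 2: WVTR = 25.7 g / (0.0041 m^2 * 24 h)
Step 3: WVTR = 25.7 / 0.0984 = 261.2 g/m^2/h

261.2 g/m^2/h


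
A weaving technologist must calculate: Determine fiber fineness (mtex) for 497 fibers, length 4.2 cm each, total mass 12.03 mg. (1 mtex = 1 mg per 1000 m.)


Formula: fineness (mtex) = mass (mg) / total length (km) = (mass_mg / total_length_m) * 1000
Step 1: Convert fiber length: 4.2 cm = 0.042 m
Step 2: Total fiber length = 497 * 0.042 = 20.874 m
Step 3: Linear density = 12.03 mg / 20.874 m = 0.5763 mg/m
Step 4: fineness = 0.5763 * 1000 = 576.3 mtex

576.3 mtex


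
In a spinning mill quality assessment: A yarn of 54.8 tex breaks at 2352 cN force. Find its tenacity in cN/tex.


Formula: Tenacity = Breaking force / Linear density
Tenacity = 2352 cN / 54.8 tex
Tenacity = 42.92 cN/tex

42.92 cN/tex


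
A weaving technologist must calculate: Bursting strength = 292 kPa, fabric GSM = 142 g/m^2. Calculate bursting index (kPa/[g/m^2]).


Formula: Bursting Index = Bursting Strength / Fabric GSM
BI = 292 kPa / 142 g/m^2
BI = 2.056 kPa/(g/m^2)

2.056 kPa/(g/m^2)


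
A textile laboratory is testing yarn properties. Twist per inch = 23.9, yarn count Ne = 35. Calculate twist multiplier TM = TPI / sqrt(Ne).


Formula: TM = TPI / sqrt(Ne)
Step 1: sqrt(Ne) = sqrt(35) = 5.9161
Step 2: TM = 23.9 / 5.9161 = 4.04

4.04 TM


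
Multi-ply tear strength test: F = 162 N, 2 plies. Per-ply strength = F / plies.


Formula: Per-ply strength = Total force / Number of plies
Per-ply = 162 N / 2
Per-ply = 81 N

81 N


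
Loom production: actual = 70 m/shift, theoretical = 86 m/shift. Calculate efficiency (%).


Formula: Efficiency% = (Actual output / Theoretical output) * 100
Efficiency% = (70 / 86) * 100
Efficiency% = 0.813953 * 100 = 81.3953% ≈ 81.4%

81.4%


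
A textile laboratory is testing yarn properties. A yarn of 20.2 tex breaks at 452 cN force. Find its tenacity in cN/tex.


Formula: Tenacity = Breaking force / Linear density
Tenacity = 452 cN / 20.2 tex
Tenacity = 22.38 cN/tex

22.38 cN/tex


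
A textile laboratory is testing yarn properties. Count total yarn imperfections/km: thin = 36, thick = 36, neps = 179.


Formula: Total = thin places + thick places + neps
Total = 36 + 36 + 179
Total = 251 imperfections/km

251 imperfections/km


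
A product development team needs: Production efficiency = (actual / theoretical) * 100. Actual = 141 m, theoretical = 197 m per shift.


Formula: Efficiency% = (Actual output / Theoretical output) * 100
Efficiency% = (141 / 197) * 100
Efficiency% = 0.715736 * 100 = 71.5736% ≈ 71.6%

71.6%


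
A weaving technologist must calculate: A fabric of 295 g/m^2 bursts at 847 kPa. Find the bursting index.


Formula: Bursting Index = Bursting Strength / Fabric GSM
BI = 847 kPa / 295 g/m^2
BI = 2.871 kPa/(g/m^2)

2.871 kPa/(g/m^2)


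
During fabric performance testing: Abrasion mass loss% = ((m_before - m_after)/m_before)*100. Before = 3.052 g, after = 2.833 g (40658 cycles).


Formula: Mass loss% = ((m_before - m_after) / m_before) * 100
Step 1: Mass loss = 3.052 - 2.833 = 0.219 g
Step 2: Ratio = 0.219 / 3.052 = 0.0717562
Step 3: Mass loss% = 0.0717562 * 100 = 7.17562% ≈ 7.18%

7.18%


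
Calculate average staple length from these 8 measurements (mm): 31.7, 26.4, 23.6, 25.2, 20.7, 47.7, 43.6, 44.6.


Formula: Mean = sum of lengths / count
Sum = 31.7 + 26.4 + 23.6 + 25.2 + 20.7 + 47.7 + 43.6 + 44.6
Sum = 263.5 mm
Mean = 263.5 / 8 = 32.94 mm

32.94 mm


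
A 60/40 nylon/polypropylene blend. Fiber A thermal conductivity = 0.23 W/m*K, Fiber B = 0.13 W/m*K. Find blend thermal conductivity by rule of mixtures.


Formula: Blend property = (fraction_A * property_A) + (fraction_B * property_B)
Step 1: Contribution A = 60/100 * 0.23 W/m*K = 0.138 W/m*K
Step 2: Contribution B = 40/100 * 0.13 W/m*K = 0.052 W/m*K
Step 3: Blend thermal conductivity = 0.138 + 0.052 = 0.19 W/m*K

0.19 W/m*K


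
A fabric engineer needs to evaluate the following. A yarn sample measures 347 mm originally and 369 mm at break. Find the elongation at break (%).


Formula: Elongation (%) = ((L_break - L0) / L0) * 100
Step 1: Extension = 369 - 347 = 22 mm
Step 2: Elongation = (22 / 347) * 100
Step 3: Elongation = 0.063401 * 100 = 6.3401% ≈ 6.3%

6.3%


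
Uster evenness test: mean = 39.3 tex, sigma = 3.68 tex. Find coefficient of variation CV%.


Formula: CV% = (standard deviation / mean) * 100
Step 1: Ratio = 3.68 / 39.3 = 0.093639
Step 2: CV% = 0.093639 * 100 = 9.3639% ≈ 9.4%

9.4%


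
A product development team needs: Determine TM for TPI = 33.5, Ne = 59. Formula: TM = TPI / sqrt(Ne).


Formula: TM = TPI / sqrt(Ne)
Step 1: sqrt(Ne) = sqrt(59) = 7.6811
Step 2: TM = 33.5 / 7.6811 = 4.36

4.36 TM


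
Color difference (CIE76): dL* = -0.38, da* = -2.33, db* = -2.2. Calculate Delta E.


Formula: Delta E = sqrt(dL*^2 + da*^2 + db*^2)
Step 1: dL*^2 = (-0.38)^2 = 0.1444
Step 2: da*^2 = (-2.33)^2 = 5.4289
Step 3: db*^2 = (-2.2)^2 = 4.84
Step 4: Sum = 0.1444 + 5.4289 + 4.84 = 10.4133
Step 5: Delta E = sqrt(10.4133) = 3.23

3.23 Delta E


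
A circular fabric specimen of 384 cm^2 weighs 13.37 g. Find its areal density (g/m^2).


Formula: GSM = mass_g / area_m2
Step 1: Convert area: 384 cm^2 = 384 / 10000 = 0.0384 m^2
Step 2: GSM = 13.37 g / 0.0384 m^2 = 348.2 g/m^2

348.2 g/m^2


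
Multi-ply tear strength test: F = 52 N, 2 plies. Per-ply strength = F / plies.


Formula: Per-ply strength = Total force / Number of plies
Per-ply = 52 N / 2
Per-ply = 26 N

26 N


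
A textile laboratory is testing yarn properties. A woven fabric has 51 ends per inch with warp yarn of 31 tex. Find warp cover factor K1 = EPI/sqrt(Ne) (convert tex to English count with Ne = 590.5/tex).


Formula: K1 = EPI / sqrt(Ne), with Ne = 590.5 / tex_warp
Step 1: Ne = 590.5 / 31 = 19.048
Step 2: sqrt(Ne) = sqrt(19.048) = 4.3644
Step 3: K1 = 51 / 4.3644 = 11.7

11.7


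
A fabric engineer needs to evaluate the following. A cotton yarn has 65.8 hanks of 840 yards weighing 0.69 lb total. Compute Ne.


Formula: Ne = hanks / mass_lb
Substituting: Ne = 65.8 / 0.69
Ne = 95.4

95.4 Ne


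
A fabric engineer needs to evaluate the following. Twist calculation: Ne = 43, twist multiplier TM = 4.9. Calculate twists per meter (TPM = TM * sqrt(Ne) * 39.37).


Formula: TPM = TM * sqrt(Ne) * 39.37
Step 1: sqrt(Ne) = sqrt(43) = 6.5574
Step 2: TM * sqrt(Ne) = 4.9 * 6.5574 = 32.1313
Step 3: TPM = 32.1313 * 39.37 = 1265 twists/m

1265 twists/m


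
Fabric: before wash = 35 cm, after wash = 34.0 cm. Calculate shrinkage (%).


Formula: Shrinkage% = ((L_before - L_after) / L_before) * 100
Step 1: Shrinkage = 35 - 34.0 = 1.0 cm
Step 2: Shrinkage% = (1.0 / 35) * 100
Step 3: Shrinkage% = 0.028571 * 100 = 2.8571% ≈ 2.9%

2.9%


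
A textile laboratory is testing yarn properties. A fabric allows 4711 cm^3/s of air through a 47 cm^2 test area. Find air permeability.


Formula: Air Permeability = Airflow / Test Area
AP = 4711 cm^3/s / 47 cm^2
AP = 100.2 cm^3/s/cm^2

100.2 cm^3/s/cm^2


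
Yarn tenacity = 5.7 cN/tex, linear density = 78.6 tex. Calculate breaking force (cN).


Formula: Breaking force = Tenacity * Linear density
F = 5.7 cN/tex * 78.6 tex
F = 448.02 cN

448.02 cN


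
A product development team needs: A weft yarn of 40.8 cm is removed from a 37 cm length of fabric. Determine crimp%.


Formula: Crimp% = ((L_yarn - L_fabric) / L_fabric) * 100
Step 1: Extension = 40.8 - 37 = 3.8 cm
Step 2: Crimp% = (3.8 / 37) * 100
Step 3: Crimp% = 0.102703 * 100 = 10.2703% ≈ 10.3%

10.3%


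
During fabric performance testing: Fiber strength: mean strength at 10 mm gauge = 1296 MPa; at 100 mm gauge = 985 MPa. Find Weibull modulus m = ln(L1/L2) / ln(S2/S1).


Formula: m = ln(L1/L2) / ln(S2/S1)
Step 1: ln(L1/L2) = ln(10/100) = -2.30259
Step 2: S2/S1 = 985/1296 = 0.76003
Step 3: ln(S2/S1) = ln(0.76003) = -0.27440
Step 4: m = -2.30259 / -0.27440 = 8.39

8.39 (Weibull m)


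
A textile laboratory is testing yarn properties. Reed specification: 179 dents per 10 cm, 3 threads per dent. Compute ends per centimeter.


Formula: EPC = (dents per 10 cm * ends per dent) / 10
Step 1: Total ends per 10 cm = 179 * 3 = 537
Step 2: EPC = 537 / 10 = 53.7 ends/cm

53.7 ends/cm


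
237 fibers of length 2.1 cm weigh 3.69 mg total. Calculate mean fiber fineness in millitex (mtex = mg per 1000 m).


Formula: fineness (mtex) = mass (mg) / total length (km) = (mass_mg / total_length_m) * 1000
Step 1: Convert fiber length: 2.1 cm = 0.021 m
Step 2: Total fiber length = 237 * 0.021 = 4.977 m
Step 3: Linear density = 3.69 mg / 4.977 m = 0.7414 mg/m
Step 4: fineness = 0.7414 * 1000 = 741.4 mtex

741.4 mtex


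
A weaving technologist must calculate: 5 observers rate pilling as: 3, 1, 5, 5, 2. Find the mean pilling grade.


Formula: Mean = sum / count
Sum = 3 + 1 + 5 + 5 + 2 = 16
Mean = 16 / 5 = 3.2

3.2


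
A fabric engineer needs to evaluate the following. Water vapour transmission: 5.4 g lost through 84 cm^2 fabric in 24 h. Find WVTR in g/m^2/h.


Formula: WVTR = mass_loss / (area * time)
Step 1: Convert area: 84 cm^2 = 0.0084 m^2
Step 2: WVTR = 5.4 g / (0.0084 m^2 * 24 h)
Step 3: WVTR = 5.4 / 0.2016 = 26.8 g/m^2/h

26.8 g/m^2/h


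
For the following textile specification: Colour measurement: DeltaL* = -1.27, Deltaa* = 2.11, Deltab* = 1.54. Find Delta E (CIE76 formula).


Formula: Delta E = sqrt(dL*^2 + da*^2 + db*^2)
Step 1: dL*^2 = (-1.27)^2 = 1.6129
Step 2: da*^2 = 2.11^2 = 4.4521
Step 3: db*^2 = 1.54^2 = 2.3716
Step 4: Sum = 1.6129 + 4.4521 + 2.3716 = 8.4366
Step 5: Delta E = sqrt(8.4366) = 2.9

2.9 Delta E


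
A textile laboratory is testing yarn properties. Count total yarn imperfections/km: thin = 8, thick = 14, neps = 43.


Formula: Total = thin places + thick places + neps
Total = 8 + 14 + 43
Total = 65 imperfections/km

65 imperfections/km


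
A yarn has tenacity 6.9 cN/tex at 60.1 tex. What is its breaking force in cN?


Formula: Breaking force = Tenacity * Linear density
F = 6.9 cN/tex * 60.1 tex
F = 414.69 cN

414.69 cN


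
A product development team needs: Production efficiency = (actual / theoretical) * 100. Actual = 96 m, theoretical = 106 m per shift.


Formula: Efficiency% = (Actual output / Theoretical output) * 100
Efficiency% = (96 / 106) * 100
Efficiency% = 0.90566 * 100 = 90.566% ≈ 90.6%

90.6%


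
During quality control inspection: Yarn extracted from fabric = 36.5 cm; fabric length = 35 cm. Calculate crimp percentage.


Formula: Crimp% = ((L_yarn - L_fabric) / L_fabric) * 100
Step 1: Extension = 36.5 - 35 = 1.5 cm
Step 2: Crimp% = (1.5 / 35) * 100
Step 3: Crimp% = 0.042857 * 100 = 4.2857% ≈ 4.3%

4.3%


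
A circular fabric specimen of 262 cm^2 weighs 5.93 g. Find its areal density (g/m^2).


Formula: GSM = mass_g / area_m2
Step 1: Convert area: 262 cm^2 = 262 / 10000 = 0.0262 m^2
Step 2: GSM = 5.93 g / 0.0262 m^2 = 226.3 g/m^2

226.3 g/m^2


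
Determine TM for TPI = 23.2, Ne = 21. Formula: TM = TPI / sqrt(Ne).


Formula: TM = TPI / sqrt(Ne)
Step 1: sqrt(Ne) = sqrt(21) = 4.5826
Step 2: TM = 23.2 / 4.5826 = 5.06

5.06 TM


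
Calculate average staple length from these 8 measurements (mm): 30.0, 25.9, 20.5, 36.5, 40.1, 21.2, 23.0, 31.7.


Formula: Mean = sum of lengths / count
Sum = 30.0 + 25.9 + 20.5 + 36.5 + 40.1 + 21.2 + 23.0 + 31.7
Sum = 228.9 mm
Mean = 228.9 / 8 = 28.61 mm

28.61 mm


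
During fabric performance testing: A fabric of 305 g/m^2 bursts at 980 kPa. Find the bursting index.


Formula: Bursting Index = Bursting Strength / Fabric GSM
BI = 980 kPa / 305 g/m^2
BI = 3.213 kPa/(g/m^2)

3.213 kPa/(g/m^2)


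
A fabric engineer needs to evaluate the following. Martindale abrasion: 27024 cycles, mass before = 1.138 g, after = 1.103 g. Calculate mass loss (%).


Formula: Mass loss% = ((m_before - m_after) / m_before) * 100
Step 1: Mass loss = 1.138 - 1.103 = 0.035 g
Step 2: Ratio = 0.035 / 1.138 = 0.0307557
Step 3: Mass loss% = 0.0307557 * 100 = 3.07557% ≈ 3.08%

3.08%


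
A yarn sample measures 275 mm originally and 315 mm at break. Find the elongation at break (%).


Formula: Elongation (%) = ((L_break - L0) / L0) * 100
Step 1: Extension = 315 - 275 = 40 mm
Step 2: Elongation = (40 / 275) * 100
Step 3: Elongation = 0.145455 * 100 = 14.5455% ≈ 14.5%

14.5%


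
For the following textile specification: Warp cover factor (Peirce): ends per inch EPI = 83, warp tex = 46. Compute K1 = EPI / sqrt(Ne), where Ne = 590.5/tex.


Formula: K1 = EPI / sqrt(Ne), with Ne = 590.5 / tex_warp
Step 1: Ne = 590.5 / 46 = 12.837
Step 2: sqrt(Ne) = sqrt(12.837) = 3.5829
Step 3: K1 = 83 / 3.5829 = 23.2

23.2


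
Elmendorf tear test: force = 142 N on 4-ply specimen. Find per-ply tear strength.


Formula: Per-ply strength = Total force / Number of plies
Per-ply = 142 N / 4
Per-ply = 35.5 N

35.5 N


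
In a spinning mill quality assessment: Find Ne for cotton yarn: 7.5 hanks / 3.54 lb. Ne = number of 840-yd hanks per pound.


Formula: Ne = hanks / mass_lb
Substituting: Ne = 7.5 / 3.54
Ne = 2.1

2.1 Ne


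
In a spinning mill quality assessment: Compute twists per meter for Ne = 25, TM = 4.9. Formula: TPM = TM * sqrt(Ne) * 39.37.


Formula: TPM = TM * sqrt(Ne) * 39.37
Step 1: sqrt(Ne) = sqrt(25) = 5
Step 2: TM * sqrt(Ne) = 4.9 * 5 = 24.5
Step 3: TPM = 24.5 * 39.37 = 965 twists/m

965 twists/m


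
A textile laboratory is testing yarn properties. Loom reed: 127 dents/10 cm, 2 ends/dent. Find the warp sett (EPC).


Formula: EPC = (dents per 10 cm * ends per dent) / 10
Step 1: Total ends per 10 cm = 127 * 2 = 254
Step 2: EPC = 254 / 10 = 25.4 ends/cm

25.4 ends/cm


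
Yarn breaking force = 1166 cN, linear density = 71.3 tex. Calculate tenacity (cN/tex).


Formula: Tenacity = Breaking force / Linear density
Tenacity = 1166 cN / 71.3 tex
Tenacity = 16.35 cN/tex

16.35 cN/tex


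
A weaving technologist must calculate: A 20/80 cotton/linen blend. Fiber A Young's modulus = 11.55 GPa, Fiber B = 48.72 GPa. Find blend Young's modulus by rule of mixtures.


Formula: Blend property = (fraction_A * property_A) + (fraction_B * property_B)
Step 1: Contribution A = 20/100 * 11.55 GPa = 2.31 GPa
Step 2: Contribution B = 80/100 * 48.72 GPa = 38.976 GPa
Step 3: Blend Young's modulus = 2.31 + 38.976 = 41.286 GPa

41.286 GPa


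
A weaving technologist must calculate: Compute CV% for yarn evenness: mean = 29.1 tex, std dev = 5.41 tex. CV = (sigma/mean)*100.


Formula: CV% = (standard deviation / mean) * 100
Step 1: Ratio = 5.41 / 29.1 = 0.185911
Step 2: CV% = 0.185911 * 100 = 18.5911% ≈ 18.6%

18.6%


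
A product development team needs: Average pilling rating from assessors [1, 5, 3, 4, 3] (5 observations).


Formula: Mean = sum / count
Sum = 1 + 5 + 3 + 4 + 3 = 16
Mean = 16 / 5 = 3.2

3.2


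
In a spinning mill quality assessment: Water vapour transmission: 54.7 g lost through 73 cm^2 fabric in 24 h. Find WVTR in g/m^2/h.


Formula: WVTR = mass_loss / (area * time)
Step 1: Convert area: 73 cm^2 = 0.0073 m^2
Step 2: WVTR = 54.7 g / (0.0073 m^2 * 24 h)
Step 3: WVTR = 54.7 / 0.1752 = 312.2 g/m^2/h

312.2 g/m^2/h


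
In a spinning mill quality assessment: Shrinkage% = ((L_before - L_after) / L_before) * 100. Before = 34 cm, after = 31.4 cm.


Formula: Shrinkage% = ((L_before - L_after) / L_before) * 100
Step 1: Shrinkage = 34 - 31.4 = 2.6 cm
Step 2: Shrinkage% = (2.6 / 34) * 100
Step 3: Shrinkage% = 0.076471 * 100 = 7.6471% ≈ 7.6%

7.6%


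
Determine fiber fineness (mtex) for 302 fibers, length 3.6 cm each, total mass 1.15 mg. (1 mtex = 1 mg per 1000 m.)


Formula: fineness (mtex) = mass (mg) / total length (km) = (mass_mg / total_length_m) * 1000
Step 1: Convert fiber length: 3.6 cm = 0.036 m
Step 2: Total fiber length = 302 * 0.036 = 10.872 m
Step 3: Linear density = 1.15 mg / 10.872 m = 0.1058 mg/m
Step 4: fineness = 0.1058 * 1000 = 105.8 mtex

105.8 mtex


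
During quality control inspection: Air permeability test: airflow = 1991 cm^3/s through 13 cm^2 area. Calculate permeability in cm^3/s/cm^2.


Formula: Air Permeability = Airflow / Test Area
AP = 1991 cm^3/s / 13 cm^2
AP = 153.2 cm^3/s/cm^2

153.2 cm^3/s/cm^2


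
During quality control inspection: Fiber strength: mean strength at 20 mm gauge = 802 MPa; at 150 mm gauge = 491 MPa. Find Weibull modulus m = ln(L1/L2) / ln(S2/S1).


Formula: m = ln(L1/L2) / ln(S2/S1)
Step 1: ln(L1/L2) = ln(20/150) = -2.01490
Step 2: S2/S1 = 491/802 = 0.61222
Step 3: ln(S2/S1) = ln(0.61222) = -0.49066
Step 4: m = -2.01490 / -0.49066 = 4.11

4.11 (Weibull m)


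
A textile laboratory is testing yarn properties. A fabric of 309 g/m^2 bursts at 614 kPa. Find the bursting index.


Formula: Bursting Index = Bursting Strength / Fabric GSM
BI = 614 kPa / 309 g/m^2
BI = 1.987 kPa/(g/m^2)

1.987 kPa/(g/m^2)


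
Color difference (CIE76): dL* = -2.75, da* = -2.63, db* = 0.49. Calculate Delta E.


Formula: Delta E = sqrt(dL*^2 + da*^2 + db*^2)
Step 1: dL*^2 = (-2.75)^2 = 7.5625
Step 2: da*^2 = (-2.63)^2 = 6.9169
Step 3: db*^2 = 0.49^2 = 0.2401
Step 4: Sum = 7.5625 + 6.9169 + 0.2401 = 14.7195
Step 5: Delta E = sqrt(14.7195) = 3.84

3.84 Delta E


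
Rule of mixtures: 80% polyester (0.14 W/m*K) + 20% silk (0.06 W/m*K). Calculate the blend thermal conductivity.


Formula: Blend property = (fraction_A * property_A) + (fraction_B * property_B)
Step 1: Contribution A = 80/100 * 0.14 W/m*K = 0.112 W/m*K
Step 2: Contribution B = 20/100 * 0.06 W/m*K = 0.012 W/m*K
Step 3: Blend thermal conductivity = 0.112 + 0.012 = 0.124 W/m*K

0.124 W/m*K


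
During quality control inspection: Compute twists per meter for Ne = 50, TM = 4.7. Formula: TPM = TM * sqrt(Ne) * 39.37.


Formula: TPM = TM * sqrt(Ne) * 39.37
Step 1: sqrt(Ne) = sqrt(50) = 7.0711
Step 2: TM * sqrt(Ne) = 4.7 * 7.0711 = 33.2342
Step 3: TPM = 33.2342 * 39.37 = 1308 twists/m

1308 twists/m


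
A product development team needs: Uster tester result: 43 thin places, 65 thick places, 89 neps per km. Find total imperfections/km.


Formula: Total = thin places + thick places + neps
Total = 43 + 65 + 89
Total = 197 imperfections/km

197 imperfections/km


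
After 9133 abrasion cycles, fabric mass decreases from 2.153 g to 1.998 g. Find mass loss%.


Formula: Mass loss% = ((m_before - m_after) / m_before) * 100
Step 1: Mass loss = 2.153 - 1.998 = 0.155 g
Step 2: Ratio = 0.155 / 2.153 = 0.0719926
Step 3: Mass loss% = 0.0719926 * 100 = 7.19926% ≈ 7.20%

7.20%


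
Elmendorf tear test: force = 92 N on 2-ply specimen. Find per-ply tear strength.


Formula: Per-ply strength = Total force / Number of plies
Per-ply = 92 N / 2
Per-ply = 46 N

46 N


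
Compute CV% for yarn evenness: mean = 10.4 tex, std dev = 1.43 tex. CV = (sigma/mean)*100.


Formula: CV% = (standard deviation / mean) * 100
Step 1: Ratio = 1.43 / 10.4 = 0.1375
Step 2: CV% = 0.1375 * 100 = 13.75% ≈ 13.8%

13.8%


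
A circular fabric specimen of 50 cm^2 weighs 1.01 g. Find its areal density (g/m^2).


Formula: GSM = mass_g / area_m2
Step 1: Convert area: 50 cm^2 = 50 / 10000 = 0.005 m^2
Step 2: GSM = 1.01 g / 0.005 m^2 = 202.0 g/m^2

202.0 g/m^2


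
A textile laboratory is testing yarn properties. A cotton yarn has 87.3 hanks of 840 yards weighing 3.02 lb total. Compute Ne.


Formula: Ne = hanks / mass_lb
Substituting: Ne = 87.3 / 3.02
Ne = 28.9

28.9 Ne


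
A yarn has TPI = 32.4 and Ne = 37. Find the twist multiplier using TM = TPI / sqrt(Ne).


Formula: TM = TPI / sqrt(Ne)
Step 1: sqrt(Ne) = sqrt(37) = 6.0828
Step 2: TM = 32.4 / 6.0828 = 5.33

5.33 TM


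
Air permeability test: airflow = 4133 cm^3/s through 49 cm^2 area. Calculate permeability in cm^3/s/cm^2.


Formula: Air Permeability = Airflow / Test Area
AP = 4133 cm^3/s / 49 cm^2
AP = 84.3 cm^3/s/cm^2

84.3 cm^3/s/cm^2


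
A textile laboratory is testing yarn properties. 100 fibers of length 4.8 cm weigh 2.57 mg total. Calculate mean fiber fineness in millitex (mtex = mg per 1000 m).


Formula: fineness (mtex) = mass (mg) / total length (km) = (mass_mg / total_length_m) * 1000
Step 1: Convert fiber length: 4.8 cm = 0.048 m
Step 2: Total fiber length = 100 * 0.048 = 4.8 m
Step 3: Linear density = 2.57 mg / 4.8 m = 0.5354 mg/m
Step 4: fineness = 0.5354 * 1000 = 535.4 mtex

535.4 mtex


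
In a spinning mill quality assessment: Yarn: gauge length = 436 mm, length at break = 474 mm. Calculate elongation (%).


Formula: Elongation (%) = ((L_break - L0) / L0) * 100
Step 1: Extension = 474 - 436 = 38 mm
Step 2: Elongation = (38 / 436) * 100
Step 3: Elongation = 0.087156 * 100 = 8.7156% ≈ 8.7%

8.7%


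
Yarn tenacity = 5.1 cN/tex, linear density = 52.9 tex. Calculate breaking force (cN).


Formula: Breaking force = Tenacity * Linear density
F = 5.1 cN/tex * 52.9 tex
F = 269.79 cN

269.79 cN


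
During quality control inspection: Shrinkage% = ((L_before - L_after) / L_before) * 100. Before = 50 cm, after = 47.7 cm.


Formula: Shrinkage% = ((L_before - L_after) / L_before) * 100
Step 1: Shrinkage = 50 - 47.7 = 2.3 cm
Step 2: Shrinkage% = (2.3 / 50) * 100
Step 3: Shrinkage% = 0.046 * 100 = 4.6%

4.6%


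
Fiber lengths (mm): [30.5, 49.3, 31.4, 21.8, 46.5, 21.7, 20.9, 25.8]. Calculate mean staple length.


Formula: Mean = sum of lengths / count
Sum = 30.5 + 49.3 + 31.4 + 21.8 + 46.5 + 21.7 + 20.9 + 25.8
Sum = 247.9 mm
Mean = 247.9 / 8 = 30.99 mm

30.99 mm


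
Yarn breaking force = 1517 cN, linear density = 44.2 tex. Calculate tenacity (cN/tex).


Formula: Tenacity = Breaking force / Linear density
Tenacity = 1517 cN / 44.2 tex
Tenacity = 34.32 cN/tex

34.32 cN/tex


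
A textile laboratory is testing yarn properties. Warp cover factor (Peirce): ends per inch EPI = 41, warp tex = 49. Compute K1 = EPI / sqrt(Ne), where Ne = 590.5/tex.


Formula: K1 = EPI / sqrt(Ne), with Ne = 590.5 / tex_warp
Step 1: Ne = 590.5 / 49 = 12.051
Step 2: sqrt(Ne) = sqrt(12.051) = 3.4715
Step 3: K1 = 41 / 3.4715 = 11.8

11.8


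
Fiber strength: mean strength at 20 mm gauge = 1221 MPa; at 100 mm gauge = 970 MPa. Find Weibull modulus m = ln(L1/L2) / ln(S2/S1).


Formula: m = ln(L1/L2) / ln(S2/S1)
Step 1: ln(L1/L2) = ln(20/100) = -1.60944
Step 2: S2/S1 = 970/1221 = 0.79443
Step 3: ln(S2/S1) = ln(0.79443) = -0.23013
Step 4: m = -1.60944 / -0.23013 = 6.99

6.99 (Weibull m)


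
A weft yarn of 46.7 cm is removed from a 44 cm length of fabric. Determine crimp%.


Formula: Crimp% = ((L_yarn - L_fabric) / L_fabric) * 100
Step 1: Extension = 46.7 - 44 = 2.7 cm
Step 2: Crimp% = (2.7 / 44) * 100
Step 3: Crimp% = 0.061364 * 100 = 6.1364% ≈ 6.1%

6.1%


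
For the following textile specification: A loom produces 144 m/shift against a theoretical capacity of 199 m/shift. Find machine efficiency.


Formula: Efficiency% = (Actual output / Theoretical output) * 100
Efficiency% = (144 / 199) * 100
Efficiency% = 0.723618 * 100 = 72.3618% ≈ 72.4%

72.4%


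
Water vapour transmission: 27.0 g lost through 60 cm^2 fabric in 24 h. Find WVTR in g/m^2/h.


Formula: WVTR = mass_loss / (area * time)
Step 1: Convert area: 60 cm^2 = 0.006 m^2
Step 2: WVTR = 27.0 g / (0.006 m^2 * 24 h)
Step 3: WVTR = 27.0 / 0.144 = 187.5 g/m^2/h

187.5 g/m^2/h


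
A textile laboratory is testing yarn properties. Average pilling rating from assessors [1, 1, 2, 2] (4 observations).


Formula: Mean = sum / count
Sum = 1 + 1 + 2 + 2 = 6
Mean = 6 / 4 = 1.5

1.5


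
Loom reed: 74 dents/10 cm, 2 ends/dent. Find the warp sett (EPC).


Formula: EPC = (dents per 10 cm * ends per dent) / 10
Step 1: Total ends per 10 cm = 74 * 2 = 148
Step 2: EPC = 148 / 10 = 14.8 ends/cm

14.8 ends/cm


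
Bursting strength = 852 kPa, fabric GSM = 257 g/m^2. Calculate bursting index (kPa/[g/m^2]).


Formula: Bursting Index = Bursting Strength / Fabric GSM
BI = 852 kPa / 257 g/m^2
BI = 3.315 kPa/(g/m^2)

3.315 kPa/(g/m^2)


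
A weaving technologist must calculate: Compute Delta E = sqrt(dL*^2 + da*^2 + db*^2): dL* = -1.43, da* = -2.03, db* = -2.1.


Formula: Delta E = sqrt(dL*^2 + da*^2 + db*^2)
Step 1: dL*^2 = (-1.43)^2 = 2.0449
Step 2: da*^2 = (-2.03)^2 = 4.1209
Step 3: db*^2 = (-2.1)^2 = 4.41
Step 4: Sum = 2.0449 + 4.1209 + 4.41 = 10.5758
Step 5: Delta E = sqrt(10.5758) = 3.25

3.25 Delta E


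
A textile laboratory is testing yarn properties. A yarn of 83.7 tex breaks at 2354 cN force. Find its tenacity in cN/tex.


Formula: Tenacity = Breaking force / Linear density
Tenacity = 2354 cN / 83.7 tex
Tenacity = 28.12 cN/tex

28.12 cN/tex


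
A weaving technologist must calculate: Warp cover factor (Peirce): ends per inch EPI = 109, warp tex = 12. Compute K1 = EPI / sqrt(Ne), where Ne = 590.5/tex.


Formula: K1 = EPI / sqrt(Ne), with Ne = 590.5 / tex_warp
Step 1: Ne = 590.5 / 12 = 49.208
Step 2: sqrt(Ne) = sqrt(49.208) = 7.0148
Step 3: K1 = 109 / 7.0148 = 15.5

15.5


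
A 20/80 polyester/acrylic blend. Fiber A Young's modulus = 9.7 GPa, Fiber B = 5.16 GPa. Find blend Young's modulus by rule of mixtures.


Formula: Blend property = (fraction_A * property_A) + (fraction_B * property_B)
Step 1: Contribution A = 20/100 * 9.7 GPa = 1.94 GPa
Step 2: Contribution B = 80/100 * 5.16 GPa = 4.128 GPa
Step 3: Blend Young's modulus = 1.94 + 4.128 = 6.068 GPa

6.068 GPa


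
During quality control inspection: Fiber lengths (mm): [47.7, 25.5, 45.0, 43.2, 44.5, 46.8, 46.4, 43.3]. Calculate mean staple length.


Formula: Mean = sum of lengths / count
Sum = 47.7 + 25.5 + 45.0 + 43.2 + 44.5 + 46.8 + 46.4 + 43.3
Sum = 342.4 mm
Mean = 342.4 / 8 = 42.80 mm

42.80 mm


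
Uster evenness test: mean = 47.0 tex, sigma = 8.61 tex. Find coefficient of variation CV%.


Formula: CV% = (standard deviation / mean) * 100
Step 1: Ratio = 8.61 / 47.0 = 0.183191
Step 2: CV% = 0.183191 * 100 = 18.3191% ≈ 18.3%

18.3%


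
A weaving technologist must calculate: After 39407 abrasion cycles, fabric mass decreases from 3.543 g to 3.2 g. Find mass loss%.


Formula: Mass loss% = ((m_before - m_after) / m_before) * 100
Step 1: Mass loss = 3.543 - 3.2 = 0.343 g
Step 2: Ratio = 0.343 / 3.543 = 0.0968106
Step 3: Mass loss% = 0.0968106 * 100 = 9.68106% ≈ 9.68%

9.68%


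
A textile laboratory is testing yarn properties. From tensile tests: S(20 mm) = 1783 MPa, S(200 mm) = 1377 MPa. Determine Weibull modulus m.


Formula: m = ln(L1/L2) / ln(S2/S1)
Step 1: ln(L1/L2) = ln(20/200) = -2.30259
Step 2: S2/S1 = 1377/1783 = 0.77229
Step 3: ln(S2/S1) = ln(0.77229) = -0.25840
Step 4: m = -2.30259 / -0.25840 = 8.91

8.91 (Weibull m)


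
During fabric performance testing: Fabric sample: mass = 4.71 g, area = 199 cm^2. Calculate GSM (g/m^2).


Formula: GSM = mass_g / area_m2
Step 1: Convert area: 199 cm^2 = 199 / 10000 = 0.0199 m^2
Step 2: GSM = 4.71 g / 0.0199 m^2 = 236.7 g/m^2

236.7 g/m^2


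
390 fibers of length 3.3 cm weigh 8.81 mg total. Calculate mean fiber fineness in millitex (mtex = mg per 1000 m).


Formula: fineness (mtex) = mass (mg) / total length (km) = (mass_mg / total_length_m) * 1000
Step 1: Convert fiber length: 3.3 cm = 0.033 m
Step 2: Total fiber length = 390 * 0.033 = 12.87 m
Step 3: Linear density = 8.81 mg / 12.87 m = 0.6845 mg/m
Step 4: fineness = 0.6845 * 1000 = 684.5 mtex

684.5 mtex
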